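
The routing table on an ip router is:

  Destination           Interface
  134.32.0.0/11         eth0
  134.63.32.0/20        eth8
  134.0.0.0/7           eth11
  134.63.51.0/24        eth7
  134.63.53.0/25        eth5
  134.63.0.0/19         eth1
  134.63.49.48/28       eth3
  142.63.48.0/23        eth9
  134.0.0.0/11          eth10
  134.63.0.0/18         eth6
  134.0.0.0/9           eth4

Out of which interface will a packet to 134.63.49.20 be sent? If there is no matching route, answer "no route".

eth6

Routes whose prefix contains 134.63.49.20:
  134.0.0.0/7 (134.0.0.0 - 135.255.255.255) -> eth11
  134.0.0.0/9 (134.0.0.0 - 134.127.255.255) -> eth4
  134.32.0.0/11 (134.32.0.0 - 134.63.255.255) -> eth0
  134.63.0.0/18 (134.63.0.0 - 134.63.63.255) -> eth6
More-specific entries that do NOT match:
  134.63.49.48/28 (134.63.49.48 - 134.63.49.63) does not contain 134.63.49.20
  134.63.53.0/25 (134.63.53.0 - 134.63.53.127) does not contain 134.63.49.20
  134.63.51.0/24 (134.63.51.0 - 134.63.51.255) does not contain 134.63.49.20
  142.63.48.0/23 (142.63.48.0 - 142.63.49.255) does not contain 134.63.49.20
  134.63.32.0/20 (134.63.32.0 - 134.63.47.255) does not contain 134.63.49.20
  134.63.0.0/19 (134.63.0.0 - 134.63.31.255) does not contain 134.63.49.20
Longest matching prefix is /18 -> interface eth6.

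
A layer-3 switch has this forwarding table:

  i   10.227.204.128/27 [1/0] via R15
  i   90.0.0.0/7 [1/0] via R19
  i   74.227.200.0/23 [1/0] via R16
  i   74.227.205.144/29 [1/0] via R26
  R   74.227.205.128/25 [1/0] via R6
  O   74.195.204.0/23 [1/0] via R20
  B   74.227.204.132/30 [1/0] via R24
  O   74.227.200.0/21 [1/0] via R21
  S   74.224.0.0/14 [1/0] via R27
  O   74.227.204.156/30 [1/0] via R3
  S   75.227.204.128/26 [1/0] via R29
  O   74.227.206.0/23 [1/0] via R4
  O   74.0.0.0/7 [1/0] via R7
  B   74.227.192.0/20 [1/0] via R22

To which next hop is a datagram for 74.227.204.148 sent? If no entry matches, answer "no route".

Routes whose prefix contains 74.227.204.148:
  74.0.0.0/7 (74.0.0.0 - 75.255.255.255) -> R7
  74.224.0.0/14 (74.224.0.0 - 74.227.255.255) -> R27
  74.227.192.0/20 (74.227.192.0 - 74.227.207.255) -> R22
  74.227.200.0/21 (74.227.200.0 - 74.227.207.255) -> R21
More-specific entries that do NOT match:
  74.227.204.132/30 (74.227.204.132 - 74.227.204.135) does not contain 74.227.204.148
  74.227.204.156/30 (74.227.204.156 - 74.227.204.159) does not contain 74.227.204.148
  74.227.205.144/29 (74.227.205.144 - 74.227.205.151) does not contain 74.227.204.148
  10.227.204.128/27 (10.227.204.128 - 10.227.204.159) does not contain 74.227.204.148
  75.227.204.128/26 (75.227.204.128 - 75.227.204.191) does not contain 74.227.204.148
  74.227.205.128/25 (74.227.205.128 - 74.227.205.255) does not contain 74.227.204.148
  74.227.200.0/23 (74.227.200.0 - 74.227.201.255) does not contain 74.227.204.148
  74.195.204.0/23 (74.195.204.0 - 74.195.205.255) does not contain 74.227.204.148
  74.227.206.0/23 (74.227.206.0 - 74.227.207.255) does not contain 74.227.204.148
Longest matching prefix is /21 -> next hop R21.

R21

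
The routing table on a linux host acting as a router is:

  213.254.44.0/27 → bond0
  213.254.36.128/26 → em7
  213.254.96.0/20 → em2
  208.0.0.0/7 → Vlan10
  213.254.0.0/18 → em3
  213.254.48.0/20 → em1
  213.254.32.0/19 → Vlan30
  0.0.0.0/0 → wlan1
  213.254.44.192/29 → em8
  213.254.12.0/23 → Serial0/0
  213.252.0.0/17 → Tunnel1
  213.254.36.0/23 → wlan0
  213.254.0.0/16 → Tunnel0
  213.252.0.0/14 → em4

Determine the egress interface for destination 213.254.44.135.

Vlan30

Routes whose prefix contains 213.254.44.135:
  0.0.0.0/0 (default, matches everything) -> wlan1
  213.252.0.0/14 (213.252.0.0 - 213.255.255.255) -> em4
  213.254.0.0/16 (213.254.0.0 - 213.254.255.255) -> Tunnel0
  213.254.0.0/18 (213.254.0.0 - 213.254.63.255) -> em3
  213.254.32.0/19 (213.254.32.0 - 213.254.63.255) -> Vlan30
More-specific entries that do NOT match:
  213.254.44.192/29 (213.254.44.192 - 213.254.44.199) does not contain 213.254.44.135
  213.254.44.0/27 (213.254.44.0 - 213.254.44.31) does not contain 213.254.44.135
  213.254.36.128/26 (213.254.36.128 - 213.254.36.191) does not contain 213.254.44.135
  213.254.12.0/23 (213.254.12.0 - 213.254.13.255) does not contain 213.254.44.135
  213.254.36.0/23 (213.254.36.0 - 213.254.37.255) does not contain 213.254.44.135
  213.254.96.0/20 (213.254.96.0 - 213.254.111.255) does not contain 213.254.44.135
  213.254.48.0/20 (213.254.48.0 - 213.254.63.255) does not contain 213.254.44.135
Longest matching prefix is /19 -> interface Vlan30.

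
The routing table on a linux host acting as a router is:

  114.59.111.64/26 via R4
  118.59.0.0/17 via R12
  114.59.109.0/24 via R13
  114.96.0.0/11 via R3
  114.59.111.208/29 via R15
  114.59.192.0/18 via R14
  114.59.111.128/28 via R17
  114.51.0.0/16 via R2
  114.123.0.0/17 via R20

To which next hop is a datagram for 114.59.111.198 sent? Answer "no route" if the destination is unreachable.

No entry's prefix contains 114.59.111.198; there is no default route.

no route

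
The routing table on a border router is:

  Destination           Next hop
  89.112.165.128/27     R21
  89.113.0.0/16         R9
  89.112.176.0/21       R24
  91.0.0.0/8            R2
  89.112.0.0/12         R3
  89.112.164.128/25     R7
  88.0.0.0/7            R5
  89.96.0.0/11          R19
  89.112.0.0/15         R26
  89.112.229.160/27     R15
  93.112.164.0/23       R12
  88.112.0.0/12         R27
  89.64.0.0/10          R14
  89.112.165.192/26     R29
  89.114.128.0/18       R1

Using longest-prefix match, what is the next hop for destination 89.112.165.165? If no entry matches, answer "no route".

Routes whose prefix contains 89.112.165.165:
  88.0.0.0/7 (88.0.0.0 - 89.255.255.255) -> R5
  89.64.0.0/10 (89.64.0.0 - 89.127.255.255) -> R14
  89.96.0.0/11 (89.96.0.0 - 89.127.255.255) -> R19
  89.112.0.0/12 (89.112.0.0 - 89.127.255.255) -> R3
  89.112.0.0/15 (89.112.0.0 - 89.113.255.255) -> R26
More-specific entries that do NOT match:
  89.112.165.128/27 (89.112.165.128 - 89.112.165.159) does not contain 89.112.165.165
  89.112.229.160/27 (89.112.229.160 - 89.112.229.191) does not contain 89.112.165.165
  89.112.165.192/26 (89.112.165.192 - 89.112.165.255) does not contain 89.112.165.165
  89.112.164.128/25 (89.112.164.128 - 89.112.164.255) does not contain 89.112.165.165
  93.112.164.0/23 (93.112.164.0 - 93.112.165.255) does not contain 89.112.165.165
  89.112.176.0/21 (89.112.176.0 - 89.112.183.255) does not contain 89.112.165.165
  89.114.128.0/18 (89.114.128.0 - 89.114.191.255) does not contain 89.112.165.165
  89.113.0.0/16 (89.113.0.0 - 89.113.255.255) does not contain 89.112.165.165
Longest matching prefix is /15 -> next hop R26.

R26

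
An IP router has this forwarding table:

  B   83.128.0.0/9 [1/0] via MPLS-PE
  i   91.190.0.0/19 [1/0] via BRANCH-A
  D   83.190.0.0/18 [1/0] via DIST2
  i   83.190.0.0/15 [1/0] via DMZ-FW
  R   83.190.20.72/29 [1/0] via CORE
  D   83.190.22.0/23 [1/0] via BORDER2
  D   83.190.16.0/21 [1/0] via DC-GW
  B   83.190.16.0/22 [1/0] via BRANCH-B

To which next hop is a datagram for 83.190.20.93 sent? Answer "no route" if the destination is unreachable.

DC-GW

Routes whose prefix contains 83.190.20.93:
  83.128.0.0/9 (83.128.0.0 - 83.255.255.255) -> MPLS-PE
  83.190.0.0/15 (83.190.0.0 - 83.191.255.255) -> DMZ-FW
  83.190.0.0/18 (83.190.0.0 - 83.190.63.255) -> DIST2
  83.190.16.0/21 (83.190.16.0 - 83.190.23.255) -> DC-GW
More-specific entries that do NOT match:
  83.190.20.72/29 (83.190.20.72 - 83.190.20.79) does not contain 83.190.20.93
  83.190.22.0/23 (83.190.22.0 - 83.190.23.255) does not contain 83.190.20.93
  83.190.16.0/22 (83.190.16.0 - 83.190.19.255) does not contain 83.190.20.93
Longest matching prefix is /21 -> next hop DC-GW.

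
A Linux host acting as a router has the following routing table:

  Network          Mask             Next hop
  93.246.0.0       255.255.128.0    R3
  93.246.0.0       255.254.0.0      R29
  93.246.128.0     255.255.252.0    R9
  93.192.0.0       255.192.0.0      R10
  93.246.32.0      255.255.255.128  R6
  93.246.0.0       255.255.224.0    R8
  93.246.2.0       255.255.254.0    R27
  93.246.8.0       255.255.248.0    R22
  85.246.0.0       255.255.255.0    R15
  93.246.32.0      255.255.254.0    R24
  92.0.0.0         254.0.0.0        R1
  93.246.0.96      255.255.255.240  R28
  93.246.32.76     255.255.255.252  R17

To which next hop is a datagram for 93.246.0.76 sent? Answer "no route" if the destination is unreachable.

R8

Routes whose prefix contains 93.246.0.76:
  92.0.0.0/7 (92.0.0.0 - 93.255.255.255) -> R1
  93.192.0.0/10 (93.192.0.0 - 93.255.255.255) -> R10
  93.246.0.0/15 (93.246.0.0 - 93.247.255.255) -> R29
  93.246.0.0/17 (93.246.0.0 - 93.246.127.255) -> R3
  93.246.0.0/19 (93.246.0.0 - 93.246.31.255) -> R8
More-specific entries that do NOT match:
  93.246.32.76/30 (93.246.32.76 - 93.246.32.79) does not contain 93.246.0.76
  93.246.0.96/28 (93.246.0.96 - 93.246.0.111) does not contain 93.246.0.76
  93.246.32.0/25 (93.246.32.0 - 93.246.32.127) does not contain 93.246.0.76
  85.246.0.0/24 (85.246.0.0 - 85.246.0.255) does not contain 93.246.0.76
  93.246.2.0/23 (93.246.2.0 - 93.246.3.255) does not contain 93.246.0.76
  93.246.32.0/23 (93.246.32.0 - 93.246.33.255) does not contain 93.246.0.76
  93.246.128.0/22 (93.246.128.0 - 93.246.131.255) does not contain 93.246.0.76
  93.246.8.0/21 (93.246.8.0 - 93.246.15.255) does not contain 93.246.0.76
Longest matching prefix is /19 -> next hop R8.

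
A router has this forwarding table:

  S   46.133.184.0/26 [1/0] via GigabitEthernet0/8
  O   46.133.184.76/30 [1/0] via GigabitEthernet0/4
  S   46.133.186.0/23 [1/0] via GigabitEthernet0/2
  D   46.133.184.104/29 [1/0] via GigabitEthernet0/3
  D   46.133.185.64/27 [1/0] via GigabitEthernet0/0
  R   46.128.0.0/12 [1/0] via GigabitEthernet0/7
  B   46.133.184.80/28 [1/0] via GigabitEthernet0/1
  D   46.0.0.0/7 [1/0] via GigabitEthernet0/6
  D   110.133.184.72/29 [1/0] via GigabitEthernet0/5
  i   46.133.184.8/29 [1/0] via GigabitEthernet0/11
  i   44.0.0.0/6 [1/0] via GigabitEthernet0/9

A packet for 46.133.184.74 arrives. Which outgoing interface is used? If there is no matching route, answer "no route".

Routes whose prefix contains 46.133.184.74:
  44.0.0.0/6 (44.0.0.0 - 47.255.255.255) -> GigabitEthernet0/9
  46.0.0.0/7 (46.0.0.0 - 47.255.255.255) -> GigabitEthernet0/6
  46.128.0.0/12 (46.128.0.0 - 46.143.255.255) -> GigabitEthernet0/7
More-specific entries that do NOT match:
  46.133.184.76/30 (46.133.184.76 - 46.133.184.79) does not contain 46.133.184.74
  46.133.184.104/29 (46.133.184.104 - 46.133.184.111) does not contain 46.133.184.74
  110.133.184.72/29 (110.133.184.72 - 110.133.184.79) does not contain 46.133.184.74
  46.133.184.8/29 (46.133.184.8 - 46.133.184.15) does not contain 46.133.184.74
  46.133.184.80/28 (46.133.184.80 - 46.133.184.95) does not contain 46.133.184.74
  46.133.185.64/27 (46.133.185.64 - 46.133.185.95) does not contain 46.133.184.74
  46.133.184.0/26 (46.133.184.0 - 46.133.184.63) does not contain 46.133.184.74
  46.133.186.0/23 (46.133.186.0 - 46.133.187.255) does not contain 46.133.184.74
Longest matching prefix is /12 -> interface GigabitEthernet0/7.

GigabitEthernet0/7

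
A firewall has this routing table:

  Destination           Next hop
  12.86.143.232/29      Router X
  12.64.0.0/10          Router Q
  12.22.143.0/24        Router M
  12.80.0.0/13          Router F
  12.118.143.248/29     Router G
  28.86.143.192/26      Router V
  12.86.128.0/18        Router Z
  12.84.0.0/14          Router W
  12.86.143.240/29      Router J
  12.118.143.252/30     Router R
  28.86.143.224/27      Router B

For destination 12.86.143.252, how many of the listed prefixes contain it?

Prefixes containing 12.86.143.252:
  12.64.0.0/10 (12.64.0.0 - 12.127.255.255)
  12.80.0.0/13 (12.80.0.0 - 12.87.255.255)
  12.84.0.0/14 (12.84.0.0 - 12.87.255.255)
  12.86.128.0/18 (12.86.128.0 - 12.86.191.255)
Total matching entries: 4.

4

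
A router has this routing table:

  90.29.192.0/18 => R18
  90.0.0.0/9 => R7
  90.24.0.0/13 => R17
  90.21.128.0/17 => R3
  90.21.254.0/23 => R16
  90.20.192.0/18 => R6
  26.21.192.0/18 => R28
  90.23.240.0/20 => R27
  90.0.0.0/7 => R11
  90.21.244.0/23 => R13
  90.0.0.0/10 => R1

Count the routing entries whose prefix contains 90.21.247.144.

Prefixes containing 90.21.247.144:
  90.0.0.0/7 (90.0.0.0 - 91.255.255.255)
  90.0.0.0/9 (90.0.0.0 - 90.127.255.255)
  90.0.0.0/10 (90.0.0.0 - 90.63.255.255)
  90.21.128.0/17 (90.21.128.0 - 90.21.255.255)
Total matching entries: 4.

4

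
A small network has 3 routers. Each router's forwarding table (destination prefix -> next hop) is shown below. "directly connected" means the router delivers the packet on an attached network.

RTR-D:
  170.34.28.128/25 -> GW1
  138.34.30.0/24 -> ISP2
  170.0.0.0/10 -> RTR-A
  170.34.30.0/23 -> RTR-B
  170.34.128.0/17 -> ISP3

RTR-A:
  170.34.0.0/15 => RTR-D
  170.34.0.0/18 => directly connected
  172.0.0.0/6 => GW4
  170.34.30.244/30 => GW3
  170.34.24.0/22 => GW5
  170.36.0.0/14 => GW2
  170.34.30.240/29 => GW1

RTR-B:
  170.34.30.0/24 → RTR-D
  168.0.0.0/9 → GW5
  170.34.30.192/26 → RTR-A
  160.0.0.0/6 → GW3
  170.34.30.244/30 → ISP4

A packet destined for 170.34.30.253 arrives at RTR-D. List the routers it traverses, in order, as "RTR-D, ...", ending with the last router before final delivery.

At RTR-D: longest match for 170.34.30.253 is 170.34.30.0/23 -> RTR-B
At RTR-B: longest match for 170.34.30.253 is 170.34.30.192/26 -> RTR-A
At RTR-A: longest match for 170.34.30.253 is 170.34.0.0/18 -> directly connected

RTR-D, RTR-B, RTR-A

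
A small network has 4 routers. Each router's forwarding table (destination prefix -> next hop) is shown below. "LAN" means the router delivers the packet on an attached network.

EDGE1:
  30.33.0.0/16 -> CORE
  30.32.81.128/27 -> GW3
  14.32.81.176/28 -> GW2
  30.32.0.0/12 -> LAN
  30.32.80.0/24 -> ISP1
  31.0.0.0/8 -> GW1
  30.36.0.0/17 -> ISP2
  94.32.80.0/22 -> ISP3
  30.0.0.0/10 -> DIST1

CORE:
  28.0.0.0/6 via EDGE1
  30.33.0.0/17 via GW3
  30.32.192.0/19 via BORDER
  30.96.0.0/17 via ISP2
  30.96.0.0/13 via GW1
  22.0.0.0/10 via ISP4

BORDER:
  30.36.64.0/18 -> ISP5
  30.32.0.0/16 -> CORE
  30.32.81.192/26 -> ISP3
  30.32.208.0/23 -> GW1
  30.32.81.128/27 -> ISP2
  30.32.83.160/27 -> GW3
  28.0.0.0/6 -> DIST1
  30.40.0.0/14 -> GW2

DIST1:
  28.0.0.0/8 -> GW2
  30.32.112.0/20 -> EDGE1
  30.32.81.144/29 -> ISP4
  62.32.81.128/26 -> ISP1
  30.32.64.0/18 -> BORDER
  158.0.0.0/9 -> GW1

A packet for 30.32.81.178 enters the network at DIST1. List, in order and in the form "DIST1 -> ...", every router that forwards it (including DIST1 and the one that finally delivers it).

At DIST1: longest match for 30.32.81.178 is 30.32.64.0/18 -> BORDER
At BORDER: longest match for 30.32.81.178 is 30.32.0.0/16 -> CORE
At CORE: longest match for 30.32.81.178 is 28.0.0.0/6 -> EDGE1
At EDGE1: longest match for 30.32.81.178 is 30.32.0.0/12 -> LAN

DIST1 -> BORDER -> CORE -> EDGE1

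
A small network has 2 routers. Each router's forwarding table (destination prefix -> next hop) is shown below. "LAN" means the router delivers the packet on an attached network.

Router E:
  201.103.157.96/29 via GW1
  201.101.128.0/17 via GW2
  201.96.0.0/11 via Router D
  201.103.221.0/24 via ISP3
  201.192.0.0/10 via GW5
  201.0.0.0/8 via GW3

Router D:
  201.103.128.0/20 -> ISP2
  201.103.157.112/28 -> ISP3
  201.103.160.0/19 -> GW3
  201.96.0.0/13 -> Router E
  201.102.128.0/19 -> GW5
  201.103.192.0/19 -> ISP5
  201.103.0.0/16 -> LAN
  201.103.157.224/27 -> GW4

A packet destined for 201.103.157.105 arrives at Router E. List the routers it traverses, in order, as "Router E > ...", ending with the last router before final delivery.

Router E > Router D

At Router E: longest match for 201.103.157.105 is 201.96.0.0/11 -> Router D
At Router D: longest match for 201.103.157.105 is 201.103.0.0/16 -> LAN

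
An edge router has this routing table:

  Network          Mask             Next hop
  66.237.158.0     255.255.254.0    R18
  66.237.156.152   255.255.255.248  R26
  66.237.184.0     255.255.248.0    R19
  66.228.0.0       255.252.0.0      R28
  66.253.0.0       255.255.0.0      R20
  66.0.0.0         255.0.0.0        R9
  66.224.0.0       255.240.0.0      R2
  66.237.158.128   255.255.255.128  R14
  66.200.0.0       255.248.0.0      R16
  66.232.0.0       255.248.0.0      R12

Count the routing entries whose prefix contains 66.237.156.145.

3

Prefixes containing 66.237.156.145:
  66.0.0.0/8 (66.0.0.0 - 66.255.255.255)
  66.224.0.0/12 (66.224.0.0 - 66.239.255.255)
  66.232.0.0/13 (66.232.0.0 - 66.239.255.255)
Total matching entries: 3.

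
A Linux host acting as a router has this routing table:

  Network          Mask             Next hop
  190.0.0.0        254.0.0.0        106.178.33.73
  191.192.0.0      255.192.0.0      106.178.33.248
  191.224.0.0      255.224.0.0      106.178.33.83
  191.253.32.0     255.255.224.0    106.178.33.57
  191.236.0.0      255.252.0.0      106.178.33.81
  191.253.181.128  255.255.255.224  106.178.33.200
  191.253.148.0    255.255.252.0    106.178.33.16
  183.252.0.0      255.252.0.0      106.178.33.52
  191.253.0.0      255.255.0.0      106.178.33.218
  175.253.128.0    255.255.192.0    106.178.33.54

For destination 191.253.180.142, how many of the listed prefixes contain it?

Prefixes containing 191.253.180.142:
  190.0.0.0/7 (190.0.0.0 - 191.255.255.255)
  191.192.0.0/10 (191.192.0.0 - 191.255.255.255)
  191.224.0.0/11 (191.224.0.0 - 191.255.255.255)
  191.253.0.0/16 (191.253.0.0 - 191.253.255.255)
Total matching entries: 4.

4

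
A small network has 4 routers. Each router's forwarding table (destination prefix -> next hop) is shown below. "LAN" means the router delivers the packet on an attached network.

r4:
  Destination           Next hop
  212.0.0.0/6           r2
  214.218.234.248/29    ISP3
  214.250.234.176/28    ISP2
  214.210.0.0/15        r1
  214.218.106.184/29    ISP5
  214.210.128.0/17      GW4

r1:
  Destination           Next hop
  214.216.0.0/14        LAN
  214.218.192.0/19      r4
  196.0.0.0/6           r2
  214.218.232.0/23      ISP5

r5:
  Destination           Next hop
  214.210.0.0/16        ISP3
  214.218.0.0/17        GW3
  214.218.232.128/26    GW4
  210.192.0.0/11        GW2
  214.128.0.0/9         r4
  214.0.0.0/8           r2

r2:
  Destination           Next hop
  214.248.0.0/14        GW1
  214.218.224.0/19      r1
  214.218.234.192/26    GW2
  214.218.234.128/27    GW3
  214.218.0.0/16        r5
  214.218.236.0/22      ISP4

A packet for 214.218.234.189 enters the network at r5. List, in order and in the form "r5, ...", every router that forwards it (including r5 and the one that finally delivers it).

r5, r4, r2, r1

At r5: longest match for 214.218.234.189 is 214.128.0.0/9 -> r4
At r4: longest match for 214.218.234.189 is 212.0.0.0/6 -> r2
At r2: longest match for 214.218.234.189 is 214.218.224.0/19 -> r1
At r1: longest match for 214.218.234.189 is 214.216.0.0/14 -> LAN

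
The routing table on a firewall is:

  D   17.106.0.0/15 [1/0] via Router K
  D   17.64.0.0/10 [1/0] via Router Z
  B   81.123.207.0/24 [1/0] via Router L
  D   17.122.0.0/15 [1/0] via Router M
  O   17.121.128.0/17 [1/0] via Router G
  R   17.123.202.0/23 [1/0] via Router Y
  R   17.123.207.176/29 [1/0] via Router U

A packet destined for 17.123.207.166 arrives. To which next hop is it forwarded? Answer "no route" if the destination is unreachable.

Routes whose prefix contains 17.123.207.166:
  17.64.0.0/10 (17.64.0.0 - 17.127.255.255) -> Router Z
  17.122.0.0/15 (17.122.0.0 - 17.123.255.255) -> Router M
More-specific entries that do NOT match:
  17.123.207.176/29 (17.123.207.176 - 17.123.207.183) does not contain 17.123.207.166
  81.123.207.0/24 (81.123.207.0 - 81.123.207.255) does not contain 17.123.207.166
  17.123.202.0/23 (17.123.202.0 - 17.123.203.255) does not contain 17.123.207.166
  17.121.128.0/17 (17.121.128.0 - 17.121.255.255) does not contain 17.123.207.166
Longest matching prefix is /15 -> next hop Router M.

Router M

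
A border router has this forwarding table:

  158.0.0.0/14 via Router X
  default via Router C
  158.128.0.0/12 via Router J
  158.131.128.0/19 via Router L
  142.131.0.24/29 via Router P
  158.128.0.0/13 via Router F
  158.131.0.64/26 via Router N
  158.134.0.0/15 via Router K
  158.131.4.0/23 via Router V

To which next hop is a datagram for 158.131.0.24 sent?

Router F

Routes whose prefix contains 158.131.0.24:
  0.0.0.0/0 (default, matches everything) -> Router C
  158.128.0.0/12 (158.128.0.0 - 158.143.255.255) -> Router J
  158.128.0.0/13 (158.128.0.0 - 158.135.255.255) -> Router F
More-specific entries that do NOT match:
  142.131.0.24/29 (142.131.0.24 - 142.131.0.31) does not contain 158.131.0.24
  158.131.0.64/26 (158.131.0.64 - 158.131.0.127) does not contain 158.131.0.24
  158.131.4.0/23 (158.131.4.0 - 158.131.5.255) does not contain 158.131.0.24
  158.131.128.0/19 (158.131.128.0 - 158.131.159.255) does not contain 158.131.0.24
  158.134.0.0/15 (158.134.0.0 - 158.135.255.255) does not contain 158.131.0.24
  158.0.0.0/14 (158.0.0.0 - 158.3.255.255) does not contain 158.131.0.24
Longest matching prefix is /13 -> next hop Router F.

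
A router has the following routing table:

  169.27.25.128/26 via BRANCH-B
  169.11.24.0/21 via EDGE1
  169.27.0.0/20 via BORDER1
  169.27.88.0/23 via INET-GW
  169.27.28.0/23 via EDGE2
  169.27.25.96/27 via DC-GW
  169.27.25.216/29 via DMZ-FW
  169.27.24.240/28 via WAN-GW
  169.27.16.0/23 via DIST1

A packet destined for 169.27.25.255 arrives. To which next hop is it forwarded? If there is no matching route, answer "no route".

No entry's prefix contains 169.27.25.255; there is no default route.

no route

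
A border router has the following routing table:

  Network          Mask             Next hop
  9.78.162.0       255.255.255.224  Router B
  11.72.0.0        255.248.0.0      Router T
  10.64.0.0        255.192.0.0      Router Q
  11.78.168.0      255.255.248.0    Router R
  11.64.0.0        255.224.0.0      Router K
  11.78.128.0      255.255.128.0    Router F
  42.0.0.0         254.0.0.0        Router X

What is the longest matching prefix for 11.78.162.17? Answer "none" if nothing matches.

11.78.128.0/17

Entries matching 11.78.162.17:
  11.64.0.0/11 (11.64.0.0 - 11.95.255.255)
  11.72.0.0/13 (11.72.0.0 - 11.79.255.255)
  11.78.128.0/17 (11.78.128.0 - 11.78.255.255)
Most specific is 11.78.128.0/17.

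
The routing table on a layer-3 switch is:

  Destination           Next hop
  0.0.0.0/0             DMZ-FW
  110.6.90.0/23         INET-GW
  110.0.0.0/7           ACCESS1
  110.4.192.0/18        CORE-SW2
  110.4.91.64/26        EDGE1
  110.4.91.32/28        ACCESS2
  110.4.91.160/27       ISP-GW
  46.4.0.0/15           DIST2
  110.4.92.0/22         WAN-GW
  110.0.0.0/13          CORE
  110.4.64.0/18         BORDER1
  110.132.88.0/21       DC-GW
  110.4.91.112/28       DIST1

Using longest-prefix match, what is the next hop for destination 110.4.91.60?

Routes whose prefix contains 110.4.91.60:
  0.0.0.0/0 (default, matches everything) -> DMZ-FW
  110.0.0.0/7 (110.0.0.0 - 111.255.255.255) -> ACCESS1
  110.0.0.0/13 (110.0.0.0 - 110.7.255.255) -> CORE
  110.4.64.0/18 (110.4.64.0 - 110.4.127.255) -> BORDER1
More-specific entries that do NOT match:
  110.4.91.32/28 (110.4.91.32 - 110.4.91.47) does not contain 110.4.91.60
  110.4.91.112/28 (110.4.91.112 - 110.4.91.127) does not contain 110.4.91.60
  110.4.91.160/27 (110.4.91.160 - 110.4.91.191) does not contain 110.4.91.60
  110.4.91.64/26 (110.4.91.64 - 110.4.91.127) does not contain 110.4.91.60
  110.6.90.0/23 (110.6.90.0 - 110.6.91.255) does not contain 110.4.91.60
  110.4.92.0/22 (110.4.92.0 - 110.4.95.255) does not contain 110.4.91.60
  110.132.88.0/21 (110.132.88.0 - 110.132.95.255) does not contain 110.4.91.60
Longest matching prefix is /18 -> next hop BORDER1.

BORDER1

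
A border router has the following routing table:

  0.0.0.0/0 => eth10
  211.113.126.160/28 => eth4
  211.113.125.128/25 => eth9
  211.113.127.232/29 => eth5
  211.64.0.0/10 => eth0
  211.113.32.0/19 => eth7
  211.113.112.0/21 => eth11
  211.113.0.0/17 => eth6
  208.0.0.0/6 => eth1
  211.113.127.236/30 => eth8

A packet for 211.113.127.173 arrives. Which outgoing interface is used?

Routes whose prefix contains 211.113.127.173:
  0.0.0.0/0 (default, matches everything) -> eth10
  208.0.0.0/6 (208.0.0.0 - 211.255.255.255) -> eth1
  211.64.0.0/10 (211.64.0.0 - 211.127.255.255) -> eth0
  211.113.0.0/17 (211.113.0.0 - 211.113.127.255) -> eth6
More-specific entries that do NOT match:
  211.113.127.236/30 (211.113.127.236 - 211.113.127.239) does not contain 211.113.127.173
  211.113.127.232/29 (211.113.127.232 - 211.113.127.239) does not contain 211.113.127.173
  211.113.126.160/28 (211.113.126.160 - 211.113.126.175) does not contain 211.113.127.173
  211.113.125.128/25 (211.113.125.128 - 211.113.125.255) does not contain 211.113.127.173
  211.113.112.0/21 (211.113.112.0 - 211.113.119.255) does not contain 211.113.127.173
  211.113.32.0/19 (211.113.32.0 - 211.113.63.255) does not contain 211.113.127.173
Longest matching prefix is /17 -> interface eth6.

eth6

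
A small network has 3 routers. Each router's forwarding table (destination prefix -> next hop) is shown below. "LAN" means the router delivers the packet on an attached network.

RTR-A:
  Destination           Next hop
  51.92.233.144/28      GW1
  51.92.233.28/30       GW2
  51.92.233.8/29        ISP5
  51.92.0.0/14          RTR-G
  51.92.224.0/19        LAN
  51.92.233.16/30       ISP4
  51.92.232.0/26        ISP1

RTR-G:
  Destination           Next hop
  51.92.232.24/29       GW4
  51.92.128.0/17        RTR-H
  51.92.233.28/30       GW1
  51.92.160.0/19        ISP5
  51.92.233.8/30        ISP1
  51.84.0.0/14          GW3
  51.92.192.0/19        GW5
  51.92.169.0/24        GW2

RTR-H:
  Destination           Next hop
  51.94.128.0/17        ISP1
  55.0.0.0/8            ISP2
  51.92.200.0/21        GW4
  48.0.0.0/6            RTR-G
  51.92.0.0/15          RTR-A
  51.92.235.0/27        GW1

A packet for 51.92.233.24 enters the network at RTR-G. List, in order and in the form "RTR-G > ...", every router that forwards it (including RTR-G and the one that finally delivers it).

At RTR-G: longest match for 51.92.233.24 is 51.92.128.0/17 -> RTR-H
At RTR-H: longest match for 51.92.233.24 is 51.92.0.0/15 -> RTR-A
At RTR-A: longest match for 51.92.233.24 is 51.92.224.0/19 -> LAN

RTR-G > RTR-H > RTR-A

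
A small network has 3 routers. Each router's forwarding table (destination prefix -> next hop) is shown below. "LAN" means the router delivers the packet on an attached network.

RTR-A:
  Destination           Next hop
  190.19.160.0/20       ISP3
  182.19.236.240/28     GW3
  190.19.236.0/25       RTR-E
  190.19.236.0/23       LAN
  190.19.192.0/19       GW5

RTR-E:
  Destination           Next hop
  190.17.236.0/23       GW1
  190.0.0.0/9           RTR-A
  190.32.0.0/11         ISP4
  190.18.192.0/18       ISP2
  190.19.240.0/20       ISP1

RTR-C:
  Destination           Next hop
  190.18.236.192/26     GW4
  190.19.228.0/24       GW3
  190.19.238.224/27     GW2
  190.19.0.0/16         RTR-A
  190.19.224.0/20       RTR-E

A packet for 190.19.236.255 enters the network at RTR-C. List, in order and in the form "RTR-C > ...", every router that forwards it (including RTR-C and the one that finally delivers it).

At RTR-C: longest match for 190.19.236.255 is 190.19.224.0/20 -> RTR-E
At RTR-E: longest match for 190.19.236.255 is 190.0.0.0/9 -> RTR-A
At RTR-A: longest match for 190.19.236.255 is 190.19.236.0/23 -> LAN

RTR-C > RTR-E > RTR-A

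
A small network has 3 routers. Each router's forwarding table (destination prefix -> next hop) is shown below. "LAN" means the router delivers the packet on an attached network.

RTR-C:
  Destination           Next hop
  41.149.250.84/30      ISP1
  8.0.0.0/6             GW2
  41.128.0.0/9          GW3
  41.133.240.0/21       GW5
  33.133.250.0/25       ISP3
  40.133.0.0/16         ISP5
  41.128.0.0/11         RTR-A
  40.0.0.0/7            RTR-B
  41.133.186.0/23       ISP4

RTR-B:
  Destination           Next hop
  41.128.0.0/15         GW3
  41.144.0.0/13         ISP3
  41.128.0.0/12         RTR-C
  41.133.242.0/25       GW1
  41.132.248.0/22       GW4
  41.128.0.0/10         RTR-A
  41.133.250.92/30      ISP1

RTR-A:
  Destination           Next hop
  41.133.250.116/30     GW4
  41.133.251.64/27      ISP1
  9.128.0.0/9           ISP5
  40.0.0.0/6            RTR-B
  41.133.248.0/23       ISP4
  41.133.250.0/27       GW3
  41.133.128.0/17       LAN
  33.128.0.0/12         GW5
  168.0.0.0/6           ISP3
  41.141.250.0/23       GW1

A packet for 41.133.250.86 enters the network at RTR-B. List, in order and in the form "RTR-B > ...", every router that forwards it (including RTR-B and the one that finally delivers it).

RTR-B > RTR-C > RTR-A

At RTR-B: longest match for 41.133.250.86 is 41.128.0.0/12 -> RTR-C
At RTR-C: longest match for 41.133.250.86 is 41.128.0.0/11 -> RTR-A
At RTR-A: longest match for 41.133.250.86 is 41.133.128.0/17 -> LAN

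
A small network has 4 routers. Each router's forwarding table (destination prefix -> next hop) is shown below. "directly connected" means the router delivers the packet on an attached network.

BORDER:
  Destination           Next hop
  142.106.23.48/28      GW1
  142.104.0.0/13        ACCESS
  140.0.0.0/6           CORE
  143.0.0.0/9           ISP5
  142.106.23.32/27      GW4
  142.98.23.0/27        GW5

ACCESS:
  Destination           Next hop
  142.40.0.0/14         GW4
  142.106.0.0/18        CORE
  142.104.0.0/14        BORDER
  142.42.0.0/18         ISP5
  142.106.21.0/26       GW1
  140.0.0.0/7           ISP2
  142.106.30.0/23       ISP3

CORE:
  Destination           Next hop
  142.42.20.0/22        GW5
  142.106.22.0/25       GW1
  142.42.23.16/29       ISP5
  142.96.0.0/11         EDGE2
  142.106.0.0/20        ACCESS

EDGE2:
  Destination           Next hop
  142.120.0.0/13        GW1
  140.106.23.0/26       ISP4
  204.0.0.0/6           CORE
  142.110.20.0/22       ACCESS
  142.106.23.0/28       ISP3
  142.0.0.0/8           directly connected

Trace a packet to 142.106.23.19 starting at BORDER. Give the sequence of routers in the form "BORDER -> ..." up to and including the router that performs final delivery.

At BORDER: longest match for 142.106.23.19 is 142.104.0.0/13 -> ACCESS
At ACCESS: longest match for 142.106.23.19 is 142.106.0.0/18 -> CORE
At CORE: longest match for 142.106.23.19 is 142.96.0.0/11 -> EDGE2
At EDGE2: longest match for 142.106.23.19 is 142.0.0.0/8 -> directly connected

BORDER -> ACCESS -> CORE -> EDGE2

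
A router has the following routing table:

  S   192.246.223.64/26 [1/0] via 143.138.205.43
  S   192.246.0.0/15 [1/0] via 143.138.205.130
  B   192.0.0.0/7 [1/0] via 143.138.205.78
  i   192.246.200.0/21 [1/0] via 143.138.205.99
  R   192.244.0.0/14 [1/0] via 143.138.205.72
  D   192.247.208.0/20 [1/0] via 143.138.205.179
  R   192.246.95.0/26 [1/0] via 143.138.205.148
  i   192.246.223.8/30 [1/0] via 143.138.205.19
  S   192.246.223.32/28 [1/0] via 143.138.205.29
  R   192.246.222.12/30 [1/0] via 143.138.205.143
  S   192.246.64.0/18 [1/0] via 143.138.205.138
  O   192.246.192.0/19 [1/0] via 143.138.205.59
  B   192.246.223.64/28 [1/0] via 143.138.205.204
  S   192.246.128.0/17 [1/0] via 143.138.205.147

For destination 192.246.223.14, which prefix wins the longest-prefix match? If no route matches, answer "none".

192.246.192.0/19

Entries matching 192.246.223.14:
  192.0.0.0/7 (192.0.0.0 - 193.255.255.255)
  192.244.0.0/14 (192.244.0.0 - 192.247.255.255)
  192.246.0.0/15 (192.246.0.0 - 192.247.255.255)
  192.246.128.0/17 (192.246.128.0 - 192.246.255.255)
  192.246.192.0/19 (192.246.192.0 - 192.246.223.255)
Most specific is 192.246.192.0/19.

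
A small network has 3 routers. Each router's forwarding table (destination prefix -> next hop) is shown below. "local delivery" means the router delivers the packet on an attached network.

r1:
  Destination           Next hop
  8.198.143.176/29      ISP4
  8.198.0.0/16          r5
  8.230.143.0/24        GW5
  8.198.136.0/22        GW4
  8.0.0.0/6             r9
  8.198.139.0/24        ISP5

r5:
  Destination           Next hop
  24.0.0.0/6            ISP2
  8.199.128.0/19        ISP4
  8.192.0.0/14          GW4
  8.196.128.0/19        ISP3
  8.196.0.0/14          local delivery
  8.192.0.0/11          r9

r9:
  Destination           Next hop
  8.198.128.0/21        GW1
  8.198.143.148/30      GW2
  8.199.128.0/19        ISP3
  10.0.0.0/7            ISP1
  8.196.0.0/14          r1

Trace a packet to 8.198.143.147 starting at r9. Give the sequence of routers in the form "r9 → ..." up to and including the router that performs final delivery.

At r9: longest match for 8.198.143.147 is 8.196.0.0/14 -> r1
At r1: longest match for 8.198.143.147 is 8.198.0.0/16 -> r5
At r5: longest match for 8.198.143.147 is 8.196.0.0/14 -> local delivery

r9 → r1 → r5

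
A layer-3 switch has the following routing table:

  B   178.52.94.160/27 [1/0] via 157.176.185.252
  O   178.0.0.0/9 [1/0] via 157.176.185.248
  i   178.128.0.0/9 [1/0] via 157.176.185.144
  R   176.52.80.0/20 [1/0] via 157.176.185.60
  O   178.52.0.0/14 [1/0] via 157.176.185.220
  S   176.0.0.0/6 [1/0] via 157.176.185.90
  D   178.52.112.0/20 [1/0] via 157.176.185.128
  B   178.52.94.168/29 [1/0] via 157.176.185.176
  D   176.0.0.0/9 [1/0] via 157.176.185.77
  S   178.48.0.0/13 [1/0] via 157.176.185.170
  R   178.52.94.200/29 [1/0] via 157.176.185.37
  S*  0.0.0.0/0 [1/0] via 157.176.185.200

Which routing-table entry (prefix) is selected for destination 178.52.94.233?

Entries matching 178.52.94.233:
  0.0.0.0/0 (default, matches everything)
  176.0.0.0/6 (176.0.0.0 - 179.255.255.255)
  178.0.0.0/9 (178.0.0.0 - 178.127.255.255)
  178.48.0.0/13 (178.48.0.0 - 178.55.255.255)
  178.52.0.0/14 (178.52.0.0 - 178.55.255.255)
Most specific is 178.52.0.0/14.

178.52.0.0/14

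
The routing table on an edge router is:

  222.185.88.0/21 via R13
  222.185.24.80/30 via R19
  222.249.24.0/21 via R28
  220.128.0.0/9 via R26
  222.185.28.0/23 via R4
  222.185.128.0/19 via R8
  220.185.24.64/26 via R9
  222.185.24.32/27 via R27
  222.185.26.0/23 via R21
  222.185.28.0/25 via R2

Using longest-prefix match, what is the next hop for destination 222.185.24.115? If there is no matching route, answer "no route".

no route

No entry's prefix contains 222.185.24.115; there is no default route.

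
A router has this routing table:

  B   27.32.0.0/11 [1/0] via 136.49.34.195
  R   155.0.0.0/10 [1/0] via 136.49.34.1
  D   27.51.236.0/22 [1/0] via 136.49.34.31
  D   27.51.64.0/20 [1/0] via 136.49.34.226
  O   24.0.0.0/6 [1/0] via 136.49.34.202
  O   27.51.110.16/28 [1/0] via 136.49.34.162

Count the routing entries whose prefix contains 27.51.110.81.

2

Prefixes containing 27.51.110.81:
  24.0.0.0/6 (24.0.0.0 - 27.255.255.255)
  27.32.0.0/11 (27.32.0.0 - 27.63.255.255)
Total matching entries: 2.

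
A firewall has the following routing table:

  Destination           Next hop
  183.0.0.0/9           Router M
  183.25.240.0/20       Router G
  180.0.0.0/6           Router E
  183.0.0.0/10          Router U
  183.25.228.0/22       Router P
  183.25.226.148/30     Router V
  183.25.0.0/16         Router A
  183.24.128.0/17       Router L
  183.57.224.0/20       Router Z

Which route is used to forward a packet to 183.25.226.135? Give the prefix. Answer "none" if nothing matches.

Entries matching 183.25.226.135:
  180.0.0.0/6 (180.0.0.0 - 183.255.255.255)
  183.0.0.0/9 (183.0.0.0 - 183.127.255.255)
  183.0.0.0/10 (183.0.0.0 - 183.63.255.255)
  183.25.0.0/16 (183.25.0.0 - 183.25.255.255)
Most specific is 183.25.0.0/16.

183.25.0.0/16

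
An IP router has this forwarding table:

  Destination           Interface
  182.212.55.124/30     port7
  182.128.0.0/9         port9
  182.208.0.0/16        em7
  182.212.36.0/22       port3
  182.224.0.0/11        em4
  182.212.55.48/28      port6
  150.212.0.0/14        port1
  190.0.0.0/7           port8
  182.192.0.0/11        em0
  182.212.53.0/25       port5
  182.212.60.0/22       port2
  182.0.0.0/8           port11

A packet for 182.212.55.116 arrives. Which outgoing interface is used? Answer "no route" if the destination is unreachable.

Routes whose prefix contains 182.212.55.116:
  182.0.0.0/8 (182.0.0.0 - 182.255.255.255) -> port11
  182.128.0.0/9 (182.128.0.0 - 182.255.255.255) -> port9
  182.192.0.0/11 (182.192.0.0 - 182.223.255.255) -> em0
More-specific entries that do NOT match:
  182.212.55.124/30 (182.212.55.124 - 182.212.55.127) does not contain 182.212.55.116
  182.212.55.48/28 (182.212.55.48 - 182.212.55.63) does not contain 182.212.55.116
  182.212.53.0/25 (182.212.53.0 - 182.212.53.127) does not contain 182.212.55.116
  182.212.36.0/22 (182.212.36.0 - 182.212.39.255) does not contain 182.212.55.116
  182.212.60.0/22 (182.212.60.0 - 182.212.63.255) does not contain 182.212.55.116
  182.208.0.0/16 (182.208.0.0 - 182.208.255.255) does not contain 182.212.55.116
  150.212.0.0/14 (150.212.0.0 - 150.215.255.255) does not contain 182.212.55.116
Longest matching prefix is /11 -> interface em0.

em0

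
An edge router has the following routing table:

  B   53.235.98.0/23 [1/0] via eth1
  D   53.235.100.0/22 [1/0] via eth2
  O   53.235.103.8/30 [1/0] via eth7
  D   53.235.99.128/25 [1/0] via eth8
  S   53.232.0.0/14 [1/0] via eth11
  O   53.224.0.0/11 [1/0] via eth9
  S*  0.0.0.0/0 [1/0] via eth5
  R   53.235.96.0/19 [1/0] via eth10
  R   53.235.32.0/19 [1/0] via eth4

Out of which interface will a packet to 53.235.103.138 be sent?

eth2

Routes whose prefix contains 53.235.103.138:
  0.0.0.0/0 (default, matches everything) -> eth5
  53.224.0.0/11 (53.224.0.0 - 53.255.255.255) -> eth9
  53.232.0.0/14 (53.232.0.0 - 53.235.255.255) -> eth11
  53.235.96.0/19 (53.235.96.0 - 53.235.127.255) -> eth10
  53.235.100.0/22 (53.235.100.0 - 53.235.103.255) -> eth2
More-specific entries that do NOT match:
  53.235.103.8/30 (53.235.103.8 - 53.235.103.11) does not contain 53.235.103.138
  53.235.99.128/25 (53.235.99.128 - 53.235.99.255) does not contain 53.235.103.138
  53.235.98.0/23 (53.235.98.0 - 53.235.99.255) does not contain 53.235.103.138
Longest matching prefix is /22 -> interface eth2.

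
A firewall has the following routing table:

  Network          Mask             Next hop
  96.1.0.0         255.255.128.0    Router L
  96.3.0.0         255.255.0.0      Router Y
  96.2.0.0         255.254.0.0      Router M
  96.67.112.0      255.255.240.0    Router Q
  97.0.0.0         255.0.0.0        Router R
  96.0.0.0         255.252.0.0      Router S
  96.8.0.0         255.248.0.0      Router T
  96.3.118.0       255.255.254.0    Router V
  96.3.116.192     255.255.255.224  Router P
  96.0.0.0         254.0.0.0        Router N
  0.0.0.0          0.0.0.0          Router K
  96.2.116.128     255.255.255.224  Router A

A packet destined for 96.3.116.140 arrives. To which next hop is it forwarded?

Router Y

Routes whose prefix contains 96.3.116.140:
  0.0.0.0/0 (default, matches everything) -> Router K
  96.0.0.0/7 (96.0.0.0 - 97.255.255.255) -> Router N
  96.0.0.0/14 (96.0.0.0 - 96.3.255.255) -> Router S
  96.2.0.0/15 (96.2.0.0 - 96.3.255.255) -> Router M
  96.3.0.0/16 (96.3.0.0 - 96.3.255.255) -> Router Y
More-specific entries that do NOT match:
  96.3.116.192/27 (96.3.116.192 - 96.3.116.223) does not contain 96.3.116.140
  96.2.116.128/27 (96.2.116.128 - 96.2.116.159) does not contain 96.3.116.140
  96.3.118.0/23 (96.3.118.0 - 96.3.119.255) does not contain 96.3.116.140
  96.67.112.0/20 (96.67.112.0 - 96.67.127.255) does not contain 96.3.116.140
  96.1.0.0/17 (96.1.0.0 - 96.1.127.255) does not contain 96.3.116.140
Longest matching prefix is /16 -> next hop Router Y.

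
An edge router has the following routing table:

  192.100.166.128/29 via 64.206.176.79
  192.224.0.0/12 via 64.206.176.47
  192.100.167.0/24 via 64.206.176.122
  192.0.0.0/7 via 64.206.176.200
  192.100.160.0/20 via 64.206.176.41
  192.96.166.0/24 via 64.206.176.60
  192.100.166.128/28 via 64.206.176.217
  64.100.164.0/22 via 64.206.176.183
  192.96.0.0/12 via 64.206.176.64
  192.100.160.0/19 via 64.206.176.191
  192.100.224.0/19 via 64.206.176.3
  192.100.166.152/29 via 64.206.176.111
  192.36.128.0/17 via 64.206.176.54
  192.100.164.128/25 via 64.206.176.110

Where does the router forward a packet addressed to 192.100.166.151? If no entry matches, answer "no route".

Routes whose prefix contains 192.100.166.151:
  192.0.0.0/7 (192.0.0.0 - 193.255.255.255) -> 64.206.176.200
  192.96.0.0/12 (192.96.0.0 - 192.111.255.255) -> 64.206.176.64
  192.100.160.0/19 (192.100.160.0 - 192.100.191.255) -> 64.206.176.191
  192.100.160.0/20 (192.100.160.0 - 192.100.175.255) -> 64.206.176.41
More-specific entries that do NOT match:
  192.100.166.128/29 (192.100.166.128 - 192.100.166.135) does not contain 192.100.166.151
  192.100.166.152/29 (192.100.166.152 - 192.100.166.159) does not contain 192.100.166.151
  192.100.166.128/28 (192.100.166.128 - 192.100.166.143) does not contain 192.100.166.151
  192.100.164.128/25 (192.100.164.128 - 192.100.164.255) does not contain 192.100.166.151
  192.100.167.0/24 (192.100.167.0 - 192.100.167.255) does not contain 192.100.166.151
  192.96.166.0/24 (192.96.166.0 - 192.96.166.255) does not contain 192.100.166.151
  64.100.164.0/22 (64.100.164.0 - 64.100.167.255) does not contain 192.100.166.151
Longest matching prefix is /20 -> next hop 64.206.176.41.

64.206.176.41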